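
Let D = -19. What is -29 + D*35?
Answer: -694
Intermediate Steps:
-29 + D*35 = -29 - 19*35 = -29 - 665 = -694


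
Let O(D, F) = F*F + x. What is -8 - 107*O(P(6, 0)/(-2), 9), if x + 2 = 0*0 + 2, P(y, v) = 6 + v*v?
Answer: -8675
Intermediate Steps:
P(y, v) = 6 + v²
x = 0 (x = -2 + (0*0 + 2) = -2 + (0 + 2) = -2 + 2 = 0)
O(D, F) = F² (O(D, F) = F*F + 0 = F² + 0 = F²)
-8 - 107*O(P(6, 0)/(-2), 9) = -8 - 107*9² = -8 - 107*81 = -8 - 8667 = -8675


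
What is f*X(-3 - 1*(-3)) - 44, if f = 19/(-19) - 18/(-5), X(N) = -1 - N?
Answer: -233/5 ≈ -46.600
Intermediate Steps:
f = 13/5 (f = 19*(-1/19) - 18*(-⅕) = -1 + 18/5 = 13/5 ≈ 2.6000)
f*X(-3 - 1*(-3)) - 44 = 13*(-1 - (-3 - 1*(-3)))/5 - 44 = 13*(-1 - (-3 + 3))/5 - 44 = 13*(-1 - 1*0)/5 - 44 = 13*(-1 + 0)/5 - 44 = (13/5)*(-1) - 44 = -13/5 - 44 = -233/5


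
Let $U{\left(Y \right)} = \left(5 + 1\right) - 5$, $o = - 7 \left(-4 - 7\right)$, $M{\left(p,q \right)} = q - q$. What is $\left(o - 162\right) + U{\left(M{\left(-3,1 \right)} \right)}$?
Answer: $-84$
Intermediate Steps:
$M{\left(p,q \right)} = 0$
$o = 77$ ($o = \left(-7\right) \left(-11\right) = 77$)
$U{\left(Y \right)} = 1$ ($U{\left(Y \right)} = 6 - 5 = 1$)
$\left(o - 162\right) + U{\left(M{\left(-3,1 \right)} \right)} = \left(77 - 162\right) + 1 = -85 + 1 = -84$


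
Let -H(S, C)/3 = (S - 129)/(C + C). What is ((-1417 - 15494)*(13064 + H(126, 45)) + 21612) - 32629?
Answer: -2209380121/10 ≈ -2.2094e+8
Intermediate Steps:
H(S, C) = -3*(-129 + S)/(2*C) (H(S, C) = -3*(S - 129)/(C + C) = -3*(-129 + S)/(2*C))
((-1417 - 15494)*(13064 + H(126, 45)) + 21612) - 32629 = ((-1417 - 15494)*(13064 + (3/2)*(129 - 1*126)/45) + 21612) - 32629 = (-16911*(13064 + (3/2)*(1/45)*(129 - 126)) + 21612) - 32629 = (-16911*(13064 + (3/2)*(1/45)*3) + 21612) - 32629 = (-16911*(13064 + ⅒) + 21612) - 32629 = (-16911*130641/10 + 21612) - 32629 = (-2209269951/10 + 21612) - 32629 = -2209053831/10 - 32629 = -2209380121/10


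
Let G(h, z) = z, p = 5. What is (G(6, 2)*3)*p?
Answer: 30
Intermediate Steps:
(G(6, 2)*3)*p = (2*3)*5 = 6*5 = 30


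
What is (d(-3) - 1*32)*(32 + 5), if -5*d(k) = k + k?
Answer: -5698/5 ≈ -1139.6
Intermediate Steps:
d(k) = -2*k/5 (d(k) = -(k + k)/5 = -2*k/5)
(d(-3) - 1*32)*(32 + 5) = (-⅖*(-3) - 1*32)*(32 + 5) = (6/5 - 32)*37 = -154/5*37 = -5698/5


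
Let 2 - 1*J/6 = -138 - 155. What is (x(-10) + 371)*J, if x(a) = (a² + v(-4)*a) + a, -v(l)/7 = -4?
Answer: 320370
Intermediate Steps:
v(l) = 28 (v(l) = -7*(-4) = 28)
J = 1770 (J = 12 - 6*(-138 - 155) = 12 - 6*(-293) = 12 + 1758 = 1770)
x(a) = a² + 29*a (x(a) = (a² + 28*a) + a = a² + 29*a)
(x(-10) + 371)*J = (-10*(29 - 10) + 371)*1770 = (-10*19 + 371)*1770 = (-190 + 371)*1770 = 181*1770 = 320370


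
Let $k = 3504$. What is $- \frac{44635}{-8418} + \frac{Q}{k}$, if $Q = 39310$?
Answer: $\frac{40609385}{2458056} \approx 16.521$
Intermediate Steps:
$- \frac{44635}{-8418} + \frac{Q}{k} = - \frac{44635}{-8418} + \frac{39310}{3504} = \left(-44635\right) \left(- \frac{1}{8418}\right) + 39310 \cdot \frac{1}{3504} = \frac{44635}{8418} + \frac{19655}{1752} = \frac{40609385}{2458056}$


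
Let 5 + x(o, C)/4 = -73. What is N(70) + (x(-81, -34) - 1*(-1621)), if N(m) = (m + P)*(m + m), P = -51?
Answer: 3969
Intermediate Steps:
x(o, C) = -312 (x(o, C) = -20 + 4*(-73) = -20 - 292 = -312)
N(m) = 2*m*(-51 + m) (N(m) = (m - 51)*(m + m) = (-51 + m)*(2*m) = 2*m*(-51 + m))
N(70) + (x(-81, -34) - 1*(-1621)) = 2*70*(-51 + 70) + (-312 - 1*(-1621)) = 2*70*19 + (-312 + 1621) = 2660 + 1309 = 3969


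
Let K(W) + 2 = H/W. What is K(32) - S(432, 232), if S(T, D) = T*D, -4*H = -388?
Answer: -3207135/32 ≈ -1.0022e+5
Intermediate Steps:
H = 97 (H = -1/4*(-388) = 97)
K(W) = -2 + 97/W
S(T, D) = D*T
K(32) - S(432, 232) = (-2 + 97/32) - 232*432 = (-2 + 97*(1/32)) - 1*100224 = (-2 + 97/32) - 100224 = 33/32 - 100224 = -3207135/32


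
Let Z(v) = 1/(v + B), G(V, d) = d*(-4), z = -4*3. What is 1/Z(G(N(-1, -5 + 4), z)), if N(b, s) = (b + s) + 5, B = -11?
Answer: 37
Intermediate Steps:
z = -12
N(b, s) = 5 + b + s
G(V, d) = -4*d
Z(v) = 1/(-11 + v) (Z(v) = 1/(v - 11) = 1/(-11 + v))
1/Z(G(N(-1, -5 + 4), z)) = 1/(1/(-11 - 4*(-12))) = 1/(1/(-11 + 48)) = 1/(1/37) = 37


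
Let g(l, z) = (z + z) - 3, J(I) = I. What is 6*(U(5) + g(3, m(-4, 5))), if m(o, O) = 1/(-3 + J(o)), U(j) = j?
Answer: 72/7 ≈ 10.286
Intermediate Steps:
m(o, O) = 1/(-3 + o)
g(l, z) = -3 + 2*z (g(l, z) = 2*z - 3 = -3 + 2*z)
6*(U(5) + g(3, m(-4, 5))) = 6*(5 + (-3 + 2/(-3 - 4))) = 6*(5 + (-3 + 2/(-7))) = 6*(5 + (-3 + 2*(-⅐))) = 6*(5 + (-3 - 2/7)) = 6*(5 - 23/7) = 6*(12/7) = 72/7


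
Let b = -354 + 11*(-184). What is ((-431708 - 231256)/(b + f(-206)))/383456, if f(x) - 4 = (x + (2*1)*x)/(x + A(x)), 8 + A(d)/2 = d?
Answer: 52539897/72113598136 ≈ 0.00072857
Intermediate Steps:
A(d) = -16 + 2*d
f(x) = 4 + 3*x/(-16 + 3*x) (f(x) = 4 + (x + (2*1)*x)/(x + (-16 + 2*x)) = 4 + (x + 2*x)/(-16 + 3*x) = 4 + (3*x)/(-16 + 3*x) = 4 + 3*x/(-16 + 3*x))
b = -2378 (b = -354 - 2024 = -2378)
((-431708 - 231256)/(b + f(-206)))/383456 = ((-431708 - 231256)/(-2378 + (-64 + 15*(-206))/(-16 + 3*(-206))))/383456 = -662964/(-2378 + (-64 - 3090)/(-16 - 618))*(1/383456) = -662964/(-2378 - 3154/(-634))*(1/383456) = -662964/(-2378 - 1/634*(-3154))*(1/383456) = -662964/(-2378 + 1577/317)*(1/383456) = -662964/(-752249/317)*(1/383456) = -662964*(-317/752249)*(1/383456) = (210159588/752249)*(1/383456) = 52539897/72113598136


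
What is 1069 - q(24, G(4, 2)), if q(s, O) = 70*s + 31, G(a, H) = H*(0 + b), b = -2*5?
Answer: -642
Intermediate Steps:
b = -10
G(a, H) = -10*H (G(a, H) = H*(0 - 10) = H*(-10) = -10*H)
q(s, O) = 31 + 70*s
1069 - q(24, G(4, 2)) = 1069 - (31 + 70*24) = 1069 - (31 + 1680) = 1069 - 1*1711 = 1069 - 1711 = -642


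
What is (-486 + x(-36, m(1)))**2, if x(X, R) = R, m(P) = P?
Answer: 235225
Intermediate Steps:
(-486 + x(-36, m(1)))**2 = (-486 + 1)**2 = (-485)**2 = 235225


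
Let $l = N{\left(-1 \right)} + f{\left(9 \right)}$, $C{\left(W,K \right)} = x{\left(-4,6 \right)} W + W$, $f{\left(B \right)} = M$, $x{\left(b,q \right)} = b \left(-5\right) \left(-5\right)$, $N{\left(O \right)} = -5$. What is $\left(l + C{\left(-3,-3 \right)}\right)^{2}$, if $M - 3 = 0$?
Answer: $87025$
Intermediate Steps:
$M = 3$ ($M = 3 + 0 = 3$)
$x{\left(b,q \right)} = 25 b$ ($x{\left(b,q \right)} = - 5 b \left(-5\right) = 25 b$)
$f{\left(B \right)} = 3$
$C{\left(W,K \right)} = - 99 W$ ($C{\left(W,K \right)} = 25 \left(-4\right) W + W = - 100 W + W = - 99 W$)
$l = -2$ ($l = -5 + 3 = -2$)
$\left(l + C{\left(-3,-3 \right)}\right)^{2} = \left(-2 - -297\right)^{2} = \left(-2 + 297\right)^{2} = 295^{2} = 87025$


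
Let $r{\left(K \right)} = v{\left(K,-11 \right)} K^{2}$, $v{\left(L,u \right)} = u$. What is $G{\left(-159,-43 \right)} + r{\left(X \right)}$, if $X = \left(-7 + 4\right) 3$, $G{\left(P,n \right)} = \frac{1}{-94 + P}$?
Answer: $- \frac{225424}{253} \approx -891.0$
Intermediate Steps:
$X = -9$ ($X = \left(-3\right) 3 = -9$)
$r{\left(K \right)} = - 11 K^{2}$
$G{\left(-159,-43 \right)} + r{\left(X \right)} = \frac{1}{-94 - 159} - 11 \left(-9\right)^{2} = \frac{1}{-253} - 891 = - \frac{1}{253} - 891 = - \frac{225424}{253}$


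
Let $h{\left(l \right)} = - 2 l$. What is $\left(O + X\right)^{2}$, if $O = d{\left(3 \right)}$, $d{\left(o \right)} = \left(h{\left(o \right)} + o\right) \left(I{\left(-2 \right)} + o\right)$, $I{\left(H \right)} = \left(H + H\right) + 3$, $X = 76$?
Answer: $4900$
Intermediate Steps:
$I{\left(H \right)} = 3 + 2 H$ ($I{\left(H \right)} = 2 H + 3 = 3 + 2 H$)
$d{\left(o \right)} = - o \left(-1 + o\right)$ ($d{\left(o \right)} = \left(- 2 o + o\right) \left(\left(3 + 2 \left(-2\right)\right) + o\right) = - o \left(\left(3 - 4\right) + o\right) = - o \left(-1 + o\right)$)
$O = -6$ ($O = 3 \left(1 - 3\right) = 3 \left(-2\right) = -6$)
$\left(O + X\right)^{2} = \left(-6 + 76\right)^{2} = 70^{2} = 4900$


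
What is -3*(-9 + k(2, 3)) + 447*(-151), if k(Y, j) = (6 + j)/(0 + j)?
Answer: -67479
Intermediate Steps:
k(Y, j) = (6 + j)/j
-3*(-9 + k(2, 3)) + 447*(-151) = -3*(-9 + (6 + 3)/3) + 447*(-151) = -3*(-9 + (⅓)*9) - 67497 = -3*(-9 + 3) - 67497 = -3*(-6) - 67497 = 18 - 67497 = -67479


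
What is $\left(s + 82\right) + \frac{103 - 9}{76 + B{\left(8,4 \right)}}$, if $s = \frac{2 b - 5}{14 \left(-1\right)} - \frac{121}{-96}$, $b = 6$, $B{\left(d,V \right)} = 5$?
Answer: $\frac{217523}{2592} \approx 83.921$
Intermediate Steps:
$s = \frac{73}{96}$ ($s = \frac{2 \cdot 6 - 5}{14 \left(-1\right)} - \frac{121}{-96} = \frac{12 - 5}{-14} - - \frac{121}{96} = 7 \left(- \frac{1}{14}\right) + \frac{121}{96} = - \frac{1}{2} + \frac{121}{96} = \frac{73}{96} \approx 0.76042$)
$\left(s + 82\right) + \frac{103 - 9}{76 + B{\left(8,4 \right)}} = \left(\frac{73}{96} + 82\right) + \frac{103 - 9}{76 + 5} = \frac{7945}{96} + \frac{94}{81} = \frac{217523}{2592}$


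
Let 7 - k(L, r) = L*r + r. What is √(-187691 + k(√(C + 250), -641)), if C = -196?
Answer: √(-187043 + 1923*√6) ≈ 427.0*I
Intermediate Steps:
k(L, r) = 7 - r - L*r (k(L, r) = 7 - (L*r + r) = 7 - (r + L*r) = 7 + (-r - L*r) = 7 - r - L*r)
√(-187691 + k(√(C + 250), -641)) = √(-187691 + (7 - 1*(-641) - 1*√(-196 + 250)*(-641))) = √(-187691 + (7 + 641 - 1*√54*(-641))) = √(-187691 + (7 + 641 - 1*3*√6*(-641))) = √(-187691 + (7 + 641 + 1923*√6)) = √(-187691 + (648 + 1923*√6)) = √(-187043 + 1923*√6)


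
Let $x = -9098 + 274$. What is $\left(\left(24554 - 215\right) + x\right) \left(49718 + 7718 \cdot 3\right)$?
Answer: $1130609080$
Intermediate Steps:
$x = -8824$
$\left(\left(24554 - 215\right) + x\right) \left(49718 + 7718 \cdot 3\right) = \left(\left(24554 - 215\right) - 8824\right) \left(49718 + 7718 \cdot 3\right) = \left(24339 - 8824\right) \left(49718 + 23154\right) = 15515 \cdot 72872 = 1130609080$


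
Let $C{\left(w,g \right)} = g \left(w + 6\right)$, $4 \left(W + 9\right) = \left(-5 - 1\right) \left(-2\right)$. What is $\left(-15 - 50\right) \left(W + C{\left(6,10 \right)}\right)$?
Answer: $-7410$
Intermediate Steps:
$W = -6$ ($W = -9 + \frac{\left(-5 - 1\right) \left(-2\right)}{4} = -9 + \frac{\left(-6\right) \left(-2\right)}{4} = -9 + \frac{1}{4} \cdot 12 = -9 + 3 = -6$)
$C{\left(w,g \right)} = g \left(6 + w\right)$
$\left(-15 - 50\right) \left(W + C{\left(6,10 \right)}\right) = \left(-15 - 50\right) \left(-6 + 10 \left(6 + 6\right)\right) = \left(-15 - 50\right) \left(-6 + 10 \cdot 12\right) = - 65 \left(-6 + 120\right) = \left(-65\right) 114 = -7410$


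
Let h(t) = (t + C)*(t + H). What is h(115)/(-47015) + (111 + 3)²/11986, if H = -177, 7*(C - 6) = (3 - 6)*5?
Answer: 2447667202/1972326265 ≈ 1.2410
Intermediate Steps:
C = 27/7 (C = 6 + ((3 - 6)*5)/7 = 6 + (-3*5)/7 = 6 + (⅐)*(-15) = 6 - 15/7 = 27/7 ≈ 3.8571)
h(t) = (-177 + t)*(27/7 + t) (h(t) = (t + 27/7)*(t - 177) = (27/7 + t)*(-177 + t) = (-177 + t)*(27/7 + t))
h(115)/(-47015) + (111 + 3)²/11986 = (-4779/7 + 115² - 1212/7*115)/(-47015) + (111 + 3)²/11986 = (-4779/7 + 13225 - 139380/7)*(-1/47015) + 114²*(1/11986) = -51584/7*(-1/47015) + 12996*(1/11986) = 51584/329105 + 6498/5993 = 2447667202/1972326265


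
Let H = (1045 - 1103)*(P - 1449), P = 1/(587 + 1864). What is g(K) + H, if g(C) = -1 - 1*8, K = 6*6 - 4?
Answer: 205964825/2451 ≈ 84033.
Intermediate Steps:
K = 32 (K = 36 - 4 = 32)
P = 1/2451 ≈ 0.00040800
g(C) = -9 (g(C) = -1 - 8 = -9)
H = 205986884/2451 (H = (1045 - 1103)*(1/2451 - 1449) = -58*(-3551498/2451) = 205986884/2451 ≈ 84042.)
g(K) + H = -9 + 205986884/2451 = 205964825/2451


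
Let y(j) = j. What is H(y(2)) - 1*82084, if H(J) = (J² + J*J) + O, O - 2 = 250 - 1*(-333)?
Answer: -81491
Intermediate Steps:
O = 585 (O = 2 + (250 - 1*(-333)) = 2 + (250 + 333) = 2 + 583 = 585)
H(J) = 585 + 2*J² (H(J) = (J² + J*J) + 585 = (J² + J²) + 585 = 2*J² + 585 = 585 + 2*J²)
H(y(2)) - 1*82084 = (585 + 2*2²) - 1*82084 = (585 + 2*4) - 82084 = (585 + 8) - 82084 = 593 - 82084 = -81491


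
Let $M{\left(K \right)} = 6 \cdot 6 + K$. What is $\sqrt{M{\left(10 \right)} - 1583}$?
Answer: $i \sqrt{1537} \approx 39.205 i$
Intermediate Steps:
$M{\left(K \right)} = 36 + K$
$\sqrt{M{\left(10 \right)} - 1583} = \sqrt{\left(36 + 10\right) - 1583} = \sqrt{46 - 1583} = \sqrt{-1537} = i \sqrt{1537}$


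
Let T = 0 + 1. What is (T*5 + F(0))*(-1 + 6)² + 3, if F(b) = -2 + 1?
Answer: 103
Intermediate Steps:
T = 1
F(b) = -1
(T*5 + F(0))*(-1 + 6)² + 3 = (1*5 - 1)*(-1 + 6)² + 3 = (5 - 1)*5² + 3 = 4*25 + 3 = 100 + 3 = 103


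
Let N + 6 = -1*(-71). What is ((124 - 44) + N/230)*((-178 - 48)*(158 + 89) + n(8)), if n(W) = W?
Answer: -103060551/23 ≈ -4.4809e+6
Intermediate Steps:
N = 65 (N = -6 - 1*(-71) = -6 + 71 = 65)
((124 - 44) + N/230)*((-178 - 48)*(158 + 89) + n(8)) = ((124 - 44) + 65/230)*((-178 - 48)*(158 + 89) + 8) = (80 + 65*(1/230))*(-226*247 + 8) = (80 + 13/46)*(-55822 + 8) = (3693/46)*(-55814) = -103060551/23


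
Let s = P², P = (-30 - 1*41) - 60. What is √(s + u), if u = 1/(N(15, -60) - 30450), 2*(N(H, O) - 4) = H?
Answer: √63598822541015/60877 ≈ 131.00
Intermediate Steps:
N(H, O) = 4 + H/2
P = -131 (P = (-30 - 41) - 60 = -71 - 60 = -131)
u = -2/60877 (u = 1/((4 + (½)*15) - 30450) = 1/((4 + 15/2) - 30450) = 1/(23/2 - 30450) = 1/(-60877/2) = -2/60877 ≈ -3.2853e-5)
s = 17161 (s = (-131)² = 17161)
√(s + u) = √(17161 - 2/60877) = √(1044710195/60877) = √63598822541015/60877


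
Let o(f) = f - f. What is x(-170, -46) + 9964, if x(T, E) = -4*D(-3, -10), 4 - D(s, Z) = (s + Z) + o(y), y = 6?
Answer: 9896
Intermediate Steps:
o(f) = 0
D(s, Z) = 4 - Z - s (D(s, Z) = 4 - ((s + Z) + 0) = 4 - ((Z + s) + 0) = 4 - (Z + s) = 4 + (-Z - s) = 4 - Z - s)
x(T, E) = -68 (x(T, E) = -4*(4 - 1*(-10) - 1*(-3)) = -4*(4 + 10 + 3) = -4*17 = -68)
x(-170, -46) + 9964 = -68 + 9964 = 9896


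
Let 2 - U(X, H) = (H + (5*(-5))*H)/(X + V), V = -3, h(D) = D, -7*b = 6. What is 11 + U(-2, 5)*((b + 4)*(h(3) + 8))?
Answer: -5247/7 ≈ -749.57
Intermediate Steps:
b = -6/7 (b = -⅐*6 = -6/7 ≈ -0.85714)
U(X, H) = 2 + 24*H/(-3 + X) (U(X, H) = 2 - (H + (5*(-5))*H)/(X - 3) = 2 - (H - 25*H)/(-3 + X) = 2 - (-24*H)/(-3 + X) = 2 - (-24)*H/(-3 + X) = 2 + 24*H/(-3 + X))
11 + U(-2, 5)*((b + 4)*(h(3) + 8)) = 11 + (2*(-3 - 2 + 12*5)/(-3 - 2))*((-6/7 + 4)*(3 + 8)) = 11 + (2*(-3 - 2 + 60)/(-5))*((22/7)*11) = 11 + (2*(-⅕)*55)*(242/7) = 11 - 22*242/7 = 11 - 5324/7 = -5247/7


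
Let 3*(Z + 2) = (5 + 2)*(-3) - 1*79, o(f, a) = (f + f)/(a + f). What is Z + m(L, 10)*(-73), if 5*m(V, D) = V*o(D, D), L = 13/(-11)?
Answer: -2983/165 ≈ -18.079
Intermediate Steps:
L = -13/11 (L = 13*(-1/11) = -13/11 ≈ -1.1818)
o(f, a) = 2*f/(a + f) (o(f, a) = (2*f)/(a + f) = 2*f/(a + f))
Z = -106/3 (Z = -2 + ((5 + 2)*(-3) - 1*79)/3 = -2 + (7*(-3) - 79)/3 = -2 + (-21 - 79)/3 = -2 + (⅓)*(-100) = -2 - 100/3 = -106/3 ≈ -35.333)
m(V, D) = V/5 (m(V, D) = (V*(2*D/(D + D)))/5 = (V*(2*D/((2*D))))/5 = (V*(2*D*(1/(2*D))))/5 = (V*1)/5 = V/5)
Z + m(L, 10)*(-73) = -106/3 + ((⅕)*(-13/11))*(-73) = -106/3 - 13/55*(-73) = -106/3 + 949/55 = -2983/165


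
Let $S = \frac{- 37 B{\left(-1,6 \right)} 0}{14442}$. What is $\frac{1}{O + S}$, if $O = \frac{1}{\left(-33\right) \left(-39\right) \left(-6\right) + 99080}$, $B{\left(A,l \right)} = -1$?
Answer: $91358$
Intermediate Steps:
$O = \frac{1}{91358}$ ($O = \frac{1}{1287 \left(-6\right) + 99080} = \frac{1}{-7722 + 99080} = \frac{1}{91358} \approx 1.0946 \cdot 10^{-5}$)
$S = 0$ ($S = \frac{\left(-37\right) \left(-1\right) 0}{14442} = 37 \cdot 0 \cdot \frac{1}{14442} = 0 \cdot \frac{1}{14442} = 0$)
$\frac{1}{O + S} = \frac{1}{\frac{1}{91358} + 0} = \frac{1}{\frac{1}{91358}} = 91358$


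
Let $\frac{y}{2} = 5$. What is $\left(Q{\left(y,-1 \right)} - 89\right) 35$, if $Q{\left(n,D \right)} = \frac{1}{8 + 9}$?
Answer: $- \frac{52920}{17} \approx -3112.9$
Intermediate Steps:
$y = 10$ ($y = 2 \cdot 5 = 10$)
$Q{\left(n,D \right)} = \frac{1}{17}$
$\left(Q{\left(y,-1 \right)} - 89\right) 35 = \left(\frac{1}{17} - 89\right) 35 = \left(- \frac{1512}{17}\right) 35 = - \frac{52920}{17}$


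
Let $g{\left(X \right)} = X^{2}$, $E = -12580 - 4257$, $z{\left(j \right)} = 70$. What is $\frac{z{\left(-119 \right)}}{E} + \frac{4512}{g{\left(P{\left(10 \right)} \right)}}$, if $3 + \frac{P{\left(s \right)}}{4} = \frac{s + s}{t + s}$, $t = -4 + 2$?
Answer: $\frac{18992066}{16837} \approx 1128.0$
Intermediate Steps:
$t = -2$
$P{\left(s \right)} = -12 + \frac{8 s}{-2 + s}$ ($P{\left(s \right)} = -12 + 4 \frac{s + s}{-2 + s} = -12 + 4 \frac{2 s}{-2 + s} = -12 + \frac{8 s}{-2 + s}$)
$E = -16837$
$\frac{z{\left(-119 \right)}}{E} + \frac{4512}{g{\left(P{\left(10 \right)} \right)}} = \frac{70}{-16837} + \frac{4512}{\left(\frac{4 \left(6 - 10\right)}{-2 + 10}\right)^{2}} = 70 \left(- \frac{1}{16837}\right) + \frac{4512}{\left(\frac{4 \left(6 - 10\right)}{8}\right)^{2}} = - \frac{70}{16837} + \frac{4512}{\left(4 \cdot \frac{1}{8} \left(-4\right)\right)^{2}} = - \frac{70}{16837} + \frac{4512}{\left(-2\right)^{2}} = - \frac{70}{16837} + \frac{4512}{4} = - \frac{70}{16837} + 4512 \cdot \frac{1}{4} = - \frac{70}{16837} + 1128 = \frac{18992066}{16837}$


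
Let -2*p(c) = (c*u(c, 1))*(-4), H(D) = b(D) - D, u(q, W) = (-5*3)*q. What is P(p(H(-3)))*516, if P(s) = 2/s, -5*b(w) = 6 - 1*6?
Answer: -172/45 ≈ -3.8222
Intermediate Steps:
b(w) = 0 (b(w) = -(6 - 1*6)/5 = -(6 - 6)/5 = -⅕*0 = 0)
u(q, W) = -15*q
H(D) = -D (H(D) = 0 - D = -D)
p(c) = -30*c² (p(c) = -c*(-15*c)*(-4)/2 = -(-15*c²)*(-4)/2 = -30*c²)
P(p(H(-3)))*516 = (2/((-30*(-1*(-3))²)))*516 = (2/((-30*3²)))*516 = (2/((-30*9)))*516 = (2/(-270))*516 = (2*(-1/270))*516 = -1/135*516 = -172/45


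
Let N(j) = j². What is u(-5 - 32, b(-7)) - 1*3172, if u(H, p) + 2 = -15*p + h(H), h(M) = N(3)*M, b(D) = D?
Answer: -3402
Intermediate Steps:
h(M) = 9*M (h(M) = 3²*M = 9*M)
u(H, p) = -2 - 15*p + 9*H (u(H, p) = -2 + (-15*p + 9*H) = -2 - 15*p + 9*H)
u(-5 - 32, b(-7)) - 1*3172 = (-2 - 15*(-7) + 9*(-5 - 32)) - 1*3172 = (-2 + 105 + 9*(-37)) - 3172 = (-2 + 105 - 333) - 3172 = -230 - 3172 = -3402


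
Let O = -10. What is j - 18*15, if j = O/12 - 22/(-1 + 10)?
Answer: -4919/18 ≈ -273.28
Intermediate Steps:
j = -59/18 (j = -10/12 - 22/(-1 + 10) = -10*1/12 - 22/9 = -⅚ - 22*⅑ = -⅚ - 22/9 = -59/18 ≈ -3.2778)
j - 18*15 = -59/18 - 18*15 = -59/18 - 270 = -4919/18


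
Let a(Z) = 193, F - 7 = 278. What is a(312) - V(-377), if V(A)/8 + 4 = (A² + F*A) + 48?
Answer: -277631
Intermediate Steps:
F = 285 (F = 7 + 278 = 285)
V(A) = 352 + 8*A² + 2280*A (V(A) = -32 + 8*((A² + 285*A) + 48) = -32 + 8*(48 + A² + 285*A) = -32 + (384 + 8*A² + 2280*A) = 352 + 8*A² + 2280*A)
a(312) - V(-377) = 193 - (352 + 8*(-377)² + 2280*(-377)) = 193 - (352 + 8*142129 - 859560) = 193 - (352 + 1137032 - 859560) = 193 - 1*277824 = 193 - 277824 = -277631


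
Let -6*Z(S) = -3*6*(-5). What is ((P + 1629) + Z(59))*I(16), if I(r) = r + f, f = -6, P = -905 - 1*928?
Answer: -2190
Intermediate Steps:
P = -1833 (P = -905 - 928 = -1833)
Z(S) = -15 (Z(S) = -(-3*6)*(-5)/6 = -(-3)*(-5) = -⅙*90 = -15)
I(r) = -6 + r (I(r) = r - 6 = -6 + r)
((P + 1629) + Z(59))*I(16) = ((-1833 + 1629) - 15)*(-6 + 16) = (-204 - 15)*10 = -219*10 = -2190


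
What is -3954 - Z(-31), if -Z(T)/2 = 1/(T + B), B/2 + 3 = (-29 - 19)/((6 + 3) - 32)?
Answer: -2985316/755 ≈ -3954.1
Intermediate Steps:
B = -42/23 (B = -6 + 2*((-29 - 19)/((6 + 3) - 32)) = -6 + 2*(-48/(9 - 32)) = -6 + 2*(-48/(-23)) = -6 + 2*(-48*(-1/23)) = -6 + 2*(48/23) = -6 + 96/23 = -42/23 ≈ -1.8261)
Z(T) = -2/(-42/23 + T) (Z(T) = -2/(T - 42/23) = -2/(-42/23 + T))
-3954 - Z(-31) = -3954 - (-46)/(-42 + 23*(-31)) = -3954 - (-46)/(-42 - 713) = -3954 - (-46)/(-755) = -3954 - (-46)*(-1)/755 = -3954 - 1*46/755 = -3954 - 46/755 = -2985316/755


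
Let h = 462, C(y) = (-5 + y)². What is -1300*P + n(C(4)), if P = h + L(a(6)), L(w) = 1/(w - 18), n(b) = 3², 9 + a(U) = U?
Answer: -12611111/21 ≈ -6.0053e+5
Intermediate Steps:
a(U) = -9 + U
n(b) = 9
L(w) = 1/(-18 + w)
P = 9701/21 (P = 462 + 1/(-18 + (-9 + 6)) = 462 + 1/(-18 - 3) = 462 + 1/(-21) = 462 - 1/21 = 9701/21 ≈ 461.95)
-1300*P + n(C(4)) = -1300*9701/21 + 9 = -12611300/21 + 9 = -12611111/21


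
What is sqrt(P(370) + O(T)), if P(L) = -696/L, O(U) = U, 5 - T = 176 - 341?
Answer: sqrt(5753870)/185 ≈ 12.966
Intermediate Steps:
T = 170 (T = 5 - (176 - 341) = 5 - 1*(-165) = 5 + 165 = 170)
sqrt(P(370) + O(T)) = sqrt(-696/370 + 170) = sqrt(-696*1/370 + 170) = sqrt(-348/185 + 170) = sqrt(31102/185) = sqrt(5753870)/185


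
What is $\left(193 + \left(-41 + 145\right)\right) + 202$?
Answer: $499$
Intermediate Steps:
$\left(193 + \left(-41 + 145\right)\right) + 202 = \left(193 + 104\right) + 202 = 297 + 202 = 499$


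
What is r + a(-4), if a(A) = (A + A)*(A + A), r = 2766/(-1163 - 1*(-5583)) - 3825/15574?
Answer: 42612926/661895 ≈ 64.380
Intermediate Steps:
r = 251646/661895 (r = 2766/(-1163 + 5583) - 3825*1/15574 = 2766/4420 - 3825/15574 = 2766*(1/4420) - 3825/15574 = 1383/2210 - 3825/15574 = 251646/661895 ≈ 0.38019)
a(A) = 4*A² (a(A) = (2*A)*(2*A) = 4*A²)
r + a(-4) = 251646/661895 + 4*(-4)² = 251646/661895 + 4*16 = 251646/661895 + 64 = 42612926/661895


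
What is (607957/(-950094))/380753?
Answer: -607957/361751140782 ≈ -1.6806e-6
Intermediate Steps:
(607957/(-950094))/380753 = (607957*(-1/950094))*(1/380753) = -607957/950094*1/380753 = -607957/361751140782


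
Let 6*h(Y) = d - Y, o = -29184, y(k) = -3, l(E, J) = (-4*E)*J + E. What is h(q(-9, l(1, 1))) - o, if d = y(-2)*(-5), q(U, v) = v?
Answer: 29187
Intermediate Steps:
l(E, J) = E - 4*E*J (l(E, J) = -4*E*J + E = E - 4*E*J)
d = 15 (d = -3*(-5) = 15)
h(Y) = 5/2 - Y/6 (h(Y) = (15 - Y)/6 = 5/2 - Y/6)
h(q(-9, l(1, 1))) - o = (5/2 - (1 - 4*1)/6) - 1*(-29184) = (5/2 - (1 - 4)/6) + 29184 = (5/2 - (-3)/6) + 29184 = (5/2 - ⅙*(-3)) + 29184 = (5/2 + ½) + 29184 = 3 + 29184 = 29187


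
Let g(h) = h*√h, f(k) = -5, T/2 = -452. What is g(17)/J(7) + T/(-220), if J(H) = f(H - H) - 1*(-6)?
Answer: 226/55 + 17*√17 ≈ 74.202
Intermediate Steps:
T = -904 (T = 2*(-452) = -904)
J(H) = 1 (J(H) = -5 - 1*(-6) = -5 + 6 = 1)
g(h) = h^(3/2)
g(17)/J(7) + T/(-220) = 17^(3/2)/1 - 904/(-220) = (17*√17)*1 - 904*(-1/220) = 17*√17 + 226/55 = 226/55 + 17*√17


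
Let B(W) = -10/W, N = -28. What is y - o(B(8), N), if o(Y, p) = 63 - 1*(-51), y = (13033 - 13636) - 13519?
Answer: -14236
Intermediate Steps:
y = -14122 (y = -603 - 13519 = -14122)
o(Y, p) = 114 (o(Y, p) = 63 + 51 = 114)
y - o(B(8), N) = -14122 - 1*114 = -14122 - 114 = -14236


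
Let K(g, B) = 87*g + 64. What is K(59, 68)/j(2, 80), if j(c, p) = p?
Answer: 5197/80 ≈ 64.963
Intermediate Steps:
K(g, B) = 64 + 87*g
K(59, 68)/j(2, 80) = (64 + 87*59)/80 = (64 + 5133)*(1/80) = 5197*(1/80) = 5197/80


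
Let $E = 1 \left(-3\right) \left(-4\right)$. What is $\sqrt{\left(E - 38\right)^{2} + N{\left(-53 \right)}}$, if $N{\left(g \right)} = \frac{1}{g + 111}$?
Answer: $\frac{\sqrt{2274122}}{58} \approx 26.0$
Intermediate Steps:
$E = 12$ ($E = \left(-3\right) \left(-4\right) = 12$)
$N{\left(g \right)} = \frac{1}{111 + g}$
$\sqrt{\left(E - 38\right)^{2} + N{\left(-53 \right)}} = \sqrt{\left(12 - 38\right)^{2} + \frac{1}{111 - 53}} = \sqrt{\left(-26\right)^{2} + \frac{1}{58}} = \sqrt{676 + \frac{1}{58}} = \sqrt{\frac{39209}{58}} = \frac{\sqrt{2274122}}{58}$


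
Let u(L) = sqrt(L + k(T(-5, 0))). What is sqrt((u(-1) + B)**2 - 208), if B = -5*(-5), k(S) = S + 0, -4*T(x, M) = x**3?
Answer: 3*sqrt(321)/2 ≈ 26.875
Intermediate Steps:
T(x, M) = -x**3/4
k(S) = S
u(L) = sqrt(125/4 + L) (u(L) = sqrt(L - 1/4*(-5)**3) = sqrt(L - 1/4*(-125)) = sqrt(L + 125/4) = sqrt(125/4 + L))
B = 25
sqrt((u(-1) + B)**2 - 208) = sqrt((sqrt(125 + 4*(-1))/2 + 25)**2 - 208) = sqrt((sqrt(125 - 4)/2 + 25)**2 - 208) = sqrt((sqrt(121)/2 + 25)**2 - 208) = sqrt(((1/2)*11 + 25)**2 - 208) = sqrt((11/2 + 25)**2 - 208) = sqrt((61/2)**2 - 208) = sqrt(3721/4 - 208) = sqrt(2889/4) = 3*sqrt(321)/2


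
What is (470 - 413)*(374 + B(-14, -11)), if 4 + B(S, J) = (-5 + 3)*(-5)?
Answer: 21660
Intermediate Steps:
B(S, J) = 6 (B(S, J) = -4 + (-5 + 3)*(-5) = -4 - 2*(-5) = -4 + 10 = 6)
(470 - 413)*(374 + B(-14, -11)) = (470 - 413)*(374 + 6) = 57*380 = 21660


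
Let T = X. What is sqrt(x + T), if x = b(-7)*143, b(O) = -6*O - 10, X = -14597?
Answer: I*sqrt(10021) ≈ 100.1*I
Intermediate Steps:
b(O) = -10 - 6*O
x = 4576 (x = (-10 - 6*(-7))*143 = (-10 + 42)*143 = 32*143 = 4576)
T = -14597
sqrt(x + T) = sqrt(4576 - 14597) = sqrt(-10021) = I*sqrt(10021)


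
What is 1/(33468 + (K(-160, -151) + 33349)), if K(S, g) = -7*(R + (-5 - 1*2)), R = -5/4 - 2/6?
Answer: 12/802525 ≈ 1.4953e-5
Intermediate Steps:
R = -19/12 (R = -5*¼ - 2*⅙ = -5/4 - ⅓ = -19/12 ≈ -1.5833)
K(S, g) = 721/12 (K(S, g) = -7*(-19/12 + (-5 - 1*2)) = -7*(-19/12 + (-5 - 2)) = -7*(-19/12 - 7) = -7*(-103/12) = 721/12)
1/(33468 + (K(-160, -151) + 33349)) = 1/(33468 + (721/12 + 33349)) = 1/(33468 + 400909/12) = 1/(802525/12) = 12/802525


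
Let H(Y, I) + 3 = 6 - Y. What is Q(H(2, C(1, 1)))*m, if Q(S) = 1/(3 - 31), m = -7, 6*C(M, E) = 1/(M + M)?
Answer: ¼ ≈ 0.25000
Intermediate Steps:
C(M, E) = 1/(12*M) (C(M, E) = 1/(6*(M + M)) = 1/(6*((2*M))) = (1/(2*M))/6 = 1/(12*M))
H(Y, I) = 3 - Y (H(Y, I) = -3 + (6 - Y) = 3 - Y)
Q(S) = -1/28 (Q(S) = 1/(-28) = -1/28)
Q(H(2, C(1, 1)))*m = -1/28*(-7) = ¼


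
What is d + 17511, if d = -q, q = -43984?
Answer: 61495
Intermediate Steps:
d = 43984 (d = -1*(-43984) = 43984)
d + 17511 = 43984 + 17511 = 61495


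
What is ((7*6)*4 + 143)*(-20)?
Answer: -6220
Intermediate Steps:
((7*6)*4 + 143)*(-20) = (42*4 + 143)*(-20) = (168 + 143)*(-20) = 311*(-20) = -6220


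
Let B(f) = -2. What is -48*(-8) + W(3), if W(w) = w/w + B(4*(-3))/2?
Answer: 384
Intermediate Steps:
W(w) = 0 (W(w) = w/w - 2/2 = 1 - 2*½ = 1 - 1 = 0)
-48*(-8) + W(3) = -48*(-8) + 0 = 384 + 0 = 384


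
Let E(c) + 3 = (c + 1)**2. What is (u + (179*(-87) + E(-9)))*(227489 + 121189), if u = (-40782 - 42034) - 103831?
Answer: -70488395802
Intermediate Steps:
E(c) = -3 + (1 + c)**2 (E(c) = -3 + (c + 1)**2 = -3 + (1 + c)**2)
u = -186647 (u = -82816 - 103831 = -186647)
(u + (179*(-87) + E(-9)))*(227489 + 121189) = (-186647 + (179*(-87) + (-3 + (1 - 9)**2)))*(227489 + 121189) = (-186647 + (-15573 + (-3 + (-8)**2)))*348678 = (-186647 + (-15573 + (-3 + 64)))*348678 = (-186647 + (-15573 + 61))*348678 = (-186647 - 15512)*348678 = -202159*348678 = -70488395802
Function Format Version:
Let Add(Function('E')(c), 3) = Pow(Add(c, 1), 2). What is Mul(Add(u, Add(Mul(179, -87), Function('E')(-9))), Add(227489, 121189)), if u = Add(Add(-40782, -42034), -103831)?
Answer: -70488395802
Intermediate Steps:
Function('E')(c) = Add(-3, Pow(Add(1, c), 2)) (Function('E')(c) = Add(-3, Pow(Add(c, 1), 2)) = Add(-3, Pow(Add(1, c), 2)))
u = -186647 (u = Add(-82816, -103831) = -186647)
Mul(Add(u, Add(Mul(179, -87), Function('E')(-9))), Add(227489, 121189)) = Mul(Add(-186647, Add(Mul(179, -87), Add(-3, Pow(Add(1, -9), 2)))), Add(227489, 121189)) = Mul(Add(-186647, Add(-15573, Add(-3, Pow(-8, 2)))), 348678) = Mul(Add(-186647, Add(-15573, Add(-3, 64))), 348678) = Mul(Add(-186647, Add(-15573, 61)), 348678) = Mul(Add(-186647, -15512), 348678) = Mul(-202159, 348678) = -70488395802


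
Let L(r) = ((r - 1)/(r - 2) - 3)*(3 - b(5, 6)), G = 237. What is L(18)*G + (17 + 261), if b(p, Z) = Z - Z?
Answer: -17593/16 ≈ -1099.6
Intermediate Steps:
b(p, Z) = 0
L(r) = -9 + 3*(-1 + r)/(-2 + r) (L(r) = ((r - 1)/(r - 2) - 3)*(3 - 1*0) = ((-1 + r)/(-2 + r) - 3)*(3 + 0) = ((-1 + r)/(-2 + r) - 3)*3 = (-3 + (-1 + r)/(-2 + r))*3 = -9 + 3*(-1 + r)/(-2 + r))
L(18)*G + (17 + 261) = (3*(5 - 2*18)/(-2 + 18))*237 + (17 + 261) = (3*(5 - 36)/16)*237 + 278 = (3*(1/16)*(-31))*237 + 278 = -93/16*237 + 278 = -22041/16 + 278 = -17593/16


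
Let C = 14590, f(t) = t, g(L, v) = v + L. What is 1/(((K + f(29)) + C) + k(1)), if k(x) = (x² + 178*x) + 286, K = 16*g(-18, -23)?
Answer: 1/14428 ≈ 6.9310e-5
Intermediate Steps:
g(L, v) = L + v
K = -656 (K = 16*(-18 - 23) = 16*(-41) = -656)
k(x) = 286 + x² + 178*x
1/(((K + f(29)) + C) + k(1)) = 1/(((-656 + 29) + 14590) + (286 + 1² + 178*1)) = 1/((-627 + 14590) + (286 + 1 + 178)) = 1/(13963 + 465) = 1/14428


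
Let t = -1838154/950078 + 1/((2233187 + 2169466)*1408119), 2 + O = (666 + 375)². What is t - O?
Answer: -3191424059964818013930467/2944984965275073573 ≈ -1.0837e+6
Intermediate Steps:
O = 1083679 (O = -2 + (666 + 375)² = -2 + 1041² = -2 + 1083681 = 1083679)
t = -5697780491559415400/2944984965275073573 (t = -1838154*1/950078 + (1/1408119)/4402653 = -919077/475039 + (1/4402653)*(1/1408119) = -919077/475039 + 1/6199459339707 = -5697780491559415400/2944984965275073573 ≈ -1.9347)
t - O = -5697780491559415400/2944984965275073573 - 1*1083679 = -5697780491559415400/2944984965275073573 - 1083679 = -3191424059964818013930467/2944984965275073573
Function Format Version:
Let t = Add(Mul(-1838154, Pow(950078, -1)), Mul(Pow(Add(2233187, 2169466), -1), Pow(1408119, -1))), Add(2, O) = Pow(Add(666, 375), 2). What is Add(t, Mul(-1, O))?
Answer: Rational(-3191424059964818013930467, 2944984965275073573) ≈ -1.0837e+6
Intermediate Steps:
O = 1083679 (O = Add(-2, Pow(Add(666, 375), 2)) = Add(-2, Pow(1041, 2)) = Add(-2, 1083681) = 1083679)
t = Rational(-5697780491559415400, 2944984965275073573) (t = Add(Mul(-1838154, Rational(1, 950078)), Mul(Pow(4402653, -1), Rational(1, 1408119))) = Add(Rational(-919077, 475039), Mul(Rational(1, 4402653), Rational(1, 1408119))) = Add(Rational(-919077, 475039), Rational(1, 6199459339707)) = Rational(-5697780491559415400, 2944984965275073573) ≈ -1.9347)
Add(t, Mul(-1, O)) = Add(Rational(-5697780491559415400, 2944984965275073573), Mul(-1, 1083679)) = Add(Rational(-5697780491559415400, 2944984965275073573), -1083679) = Rational(-3191424059964818013930467, 2944984965275073573)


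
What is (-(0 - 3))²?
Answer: 9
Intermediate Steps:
(-(0 - 3))² = (-1*(-3))² = 3² = 9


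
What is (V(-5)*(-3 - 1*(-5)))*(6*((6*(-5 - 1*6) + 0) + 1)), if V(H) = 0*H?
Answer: 0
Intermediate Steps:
V(H) = 0
(V(-5)*(-3 - 1*(-5)))*(6*((6*(-5 - 1*6) + 0) + 1)) = (0*(-3 - 1*(-5)))*(6*((6*(-5 - 1*6) + 0) + 1)) = (0*(-3 + 5))*(6*((6*(-5 - 6) + 0) + 1)) = (0*2)*(6*((6*(-11) + 0) + 1)) = 0*(6*((-66 + 0) + 1)) = 0*(6*(-66 + 1)) = 0*(6*(-65)) = 0*(-390) = 0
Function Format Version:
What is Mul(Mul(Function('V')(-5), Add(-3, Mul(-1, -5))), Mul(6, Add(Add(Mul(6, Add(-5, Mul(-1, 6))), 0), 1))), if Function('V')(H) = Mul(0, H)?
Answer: 0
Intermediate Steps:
Function('V')(H) = 0
Mul(Mul(Function('V')(-5), Add(-3, Mul(-1, -5))), Mul(6, Add(Add(Mul(6, Add(-5, Mul(-1, 6))), 0), 1))) = Mul(Mul(0, Add(-3, Mul(-1, -5))), Mul(6, Add(Add(Mul(6, Add(-5, Mul(-1, 6))), 0), 1))) = Mul(Mul(0, Add(-3, 5)), Mul(6, Add(Add(Mul(6, Add(-5, -6)), 0), 1))) = Mul(Mul(0, 2), Mul(6, Add(Add(Mul(6, -11), 0), 1))) = Mul(0, Mul(6, Add(Add(-66, 0), 1))) = Mul(0, Mul(6, Add(-66, 1))) = Mul(0, Mul(6, -65)) = Mul(0, -390) = 0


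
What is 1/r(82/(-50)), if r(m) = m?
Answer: -25/41 ≈ -0.60976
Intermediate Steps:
1/r(82/(-50)) = 1/(82/(-50)) = 1/(82*(-1/50)) = 1/(-41/25) = -25/41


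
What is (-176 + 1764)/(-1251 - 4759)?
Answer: -794/3005 ≈ -0.26423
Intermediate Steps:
(-176 + 1764)/(-1251 - 4759) = 1588/(-6010) = 1588*(-1/6010) = -794/3005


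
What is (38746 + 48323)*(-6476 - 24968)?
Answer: -2737797636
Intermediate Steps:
(38746 + 48323)*(-6476 - 24968) = 87069*(-31444) = -2737797636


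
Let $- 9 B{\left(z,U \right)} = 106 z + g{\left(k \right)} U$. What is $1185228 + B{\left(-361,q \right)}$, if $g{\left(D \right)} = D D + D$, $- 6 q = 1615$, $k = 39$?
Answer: $\frac{3708406}{3} \approx 1.2361 \cdot 10^{6}$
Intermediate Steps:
$q = - \frac{1615}{6}$ ($q = \left(- \frac{1}{6}\right) 1615 = - \frac{1615}{6} \approx -269.17$)
$g{\left(D \right)} = D + D^{2}$ ($g{\left(D \right)} = D^{2} + D = D + D^{2}$)
$B{\left(z,U \right)} = - \frac{520 U}{3} - \frac{106 z}{9}$ ($B{\left(z,U \right)} = - \frac{106 z + 39 \left(1 + 39\right) U}{9} = - \frac{106 z + 39 \cdot 40 U}{9} = - \frac{106 z + 1560 U}{9} = - \frac{520 U}{3} - \frac{106 z}{9}$)
$1185228 + B{\left(-361,q \right)} = 1185228 - - \frac{152722}{3} = 1185228 + \left(\frac{419900}{9} + \frac{38266}{9}\right) = 1185228 + \frac{152722}{3} = \frac{3708406}{3}$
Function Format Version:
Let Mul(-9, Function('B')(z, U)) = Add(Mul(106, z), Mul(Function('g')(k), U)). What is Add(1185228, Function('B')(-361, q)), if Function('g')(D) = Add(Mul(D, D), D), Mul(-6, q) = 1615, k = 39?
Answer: Rational(3708406, 3) ≈ 1.2361e+6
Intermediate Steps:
q = Rational(-1615, 6) (q = Mul(Rational(-1, 6), 1615) = Rational(-1615, 6) ≈ -269.17)
Function('g')(D) = Add(D, Pow(D, 2)) (Function('g')(D) = Add(Pow(D, 2), D) = Add(D, Pow(D, 2)))
Function('B')(z, U) = Add(Mul(Rational(-520, 3), U), Mul(Rational(-106, 9), z)) (Function('B')(z, U) = Mul(Rational(-1, 9), Add(Mul(106, z), Mul(Mul(39, Add(1, 39)), U))) = Mul(Rational(-1, 9), Add(Mul(106, z), Mul(Mul(39, 40), U))) = Mul(Rational(-1, 9), Add(Mul(106, z), Mul(1560, U))) = Add(Mul(Rational(-520, 3), U), Mul(Rational(-106, 9), z)))
Add(1185228, Function('B')(-361, q)) = Add(1185228, Add(Mul(Rational(-520, 3), Rational(-1615, 6)), Mul(Rational(-106, 9), -361))) = Add(1185228, Add(Rational(419900, 9), Rational(38266, 9))) = Add(1185228, Rational(152722, 3)) = Rational(3708406, 3)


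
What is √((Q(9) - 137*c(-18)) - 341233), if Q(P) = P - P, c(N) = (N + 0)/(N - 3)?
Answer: I*√16726171/7 ≈ 584.25*I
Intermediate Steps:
c(N) = N/(-3 + N)
Q(P) = 0
√((Q(9) - 137*c(-18)) - 341233) = √((0 - (-2466)/(-3 - 18)) - 341233) = √((0 - (-2466)/(-21)) - 341233) = √((0 - (-2466)*(-1)/21) - 341233) = √((0 - 137*6/7) - 341233) = √((0 - 822/7) - 341233) = √(-822/7 - 341233) = √(-2389453/7) = I*√16726171/7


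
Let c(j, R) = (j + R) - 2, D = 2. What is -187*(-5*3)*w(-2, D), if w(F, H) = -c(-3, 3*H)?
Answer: -2805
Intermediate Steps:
c(j, R) = -2 + R + j (c(j, R) = (R + j) - 2 = -2 + R + j)
w(F, H) = 5 - 3*H (w(F, H) = -(-2 + 3*H - 3) = -(-5 + 3*H) = 5 - 3*H)
-187*(-5*3)*w(-2, D) = -187*(-5*3)*(5 - 3*2) = -(-2805)*(5 - 6) = -(-2805)*(-1) = -187*15 = -2805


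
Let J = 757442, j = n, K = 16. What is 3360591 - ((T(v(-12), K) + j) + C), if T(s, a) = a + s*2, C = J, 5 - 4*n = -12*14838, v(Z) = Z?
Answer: 10234567/4 ≈ 2.5586e+6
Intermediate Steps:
n = 178061/4 (n = 5/4 - (-3)*14838 = 5/4 - 1/4*(-178056) = 5/4 + 44514 = 178061/4 ≈ 44515.)
j = 178061/4 ≈ 44515.
C = 757442
T(s, a) = a + 2*s
3360591 - ((T(v(-12), K) + j) + C) = 3360591 - (((16 + 2*(-12)) + 178061/4) + 757442) = 3360591 - (((16 - 24) + 178061/4) + 757442) = 3360591 - ((-8 + 178061/4) + 757442) = 3360591 - (178029/4 + 757442) = 3360591 - 1*3207797/4 = 3360591 - 3207797/4 = 10234567/4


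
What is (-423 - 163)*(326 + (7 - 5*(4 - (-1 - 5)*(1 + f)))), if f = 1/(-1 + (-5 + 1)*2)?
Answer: -503374/3 ≈ -1.6779e+5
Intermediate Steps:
f = -⅑ (f = 1/(-1 - 4*2) = 1/(-1 - 8) = 1/(-9) = -⅑ ≈ -0.11111)
(-423 - 163)*(326 + (7 - 5*(4 - (-1 - 5)*(1 + f)))) = (-423 - 163)*(326 + (7 - 5*(4 - (-1 - 5)*(1 - ⅑)))) = -586*(326 + (7 - 5*(4 - (-6)*8/9))) = -586*(326 + (7 - 5*(4 - 1*(-16/3)))) = -586*(326 + (7 - 5*(4 + 16/3))) = -586*(326 + (7 - 5*28/3)) = -586*(326 + (7 - 140/3)) = -586*(326 - 119/3) = -586*859/3 = -503374/3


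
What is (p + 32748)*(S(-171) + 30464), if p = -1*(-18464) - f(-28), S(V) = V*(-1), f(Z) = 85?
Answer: 1566275645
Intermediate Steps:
S(V) = -V
p = 18379 (p = -1*(-18464) - 1*85 = 18464 - 85 = 18379)
(p + 32748)*(S(-171) + 30464) = (18379 + 32748)*(-1*(-171) + 30464) = 51127*(171 + 30464) = 51127*30635 = 1566275645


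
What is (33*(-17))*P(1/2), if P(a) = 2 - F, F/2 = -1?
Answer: -2244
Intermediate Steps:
F = -2 (F = 2*(-1) = -2)
P(a) = 4 (P(a) = 2 - 1*(-2) = 2 + 2 = 4)
(33*(-17))*P(1/2) = (33*(-17))*4 = -561*4 = -2244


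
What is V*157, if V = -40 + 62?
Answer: 3454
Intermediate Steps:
V = 22
V*157 = 22*157 = 3454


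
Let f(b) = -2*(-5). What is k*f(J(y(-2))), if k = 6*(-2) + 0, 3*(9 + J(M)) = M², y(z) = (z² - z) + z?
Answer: -120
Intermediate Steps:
y(z) = z²
J(M) = -9 + M²/3
k = -12 (k = -12 + 0 = -12)
f(b) = 10
k*f(J(y(-2))) = -12*10 = -120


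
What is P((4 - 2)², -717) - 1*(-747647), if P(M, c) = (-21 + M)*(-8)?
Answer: 747783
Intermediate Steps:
P(M, c) = 168 - 8*M
P((4 - 2)², -717) - 1*(-747647) = (168 - 8*(4 - 2)²) - 1*(-747647) = (168 - 8*2²) + 747647 = (168 - 8*4) + 747647 = (168 - 32) + 747647 = 136 + 747647 = 747783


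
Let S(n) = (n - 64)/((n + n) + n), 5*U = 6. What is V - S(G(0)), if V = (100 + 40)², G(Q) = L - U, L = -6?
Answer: 529111/27 ≈ 19597.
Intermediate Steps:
U = 6/5 (U = (⅕)*6 = 6/5 ≈ 1.2000)
G(Q) = -36/5 (G(Q) = -6 - 1*6/5 = -6 - 6/5 = -36/5)
S(n) = (-64 + n)/(3*n) (S(n) = (-64 + n)/(2*n + n) = (-64 + n)/((3*n)) = (-64 + n)*(1/(3*n)) = (-64 + n)/(3*n))
V = 19600 (V = 140² = 19600)
V - S(G(0)) = 19600 - (-64 - 36/5)/(3*(-36/5)) = 19600 - (-5)*(-356)/(3*36*5) = 19600 - 1*89/27 = 19600 - 89/27 = 529111/27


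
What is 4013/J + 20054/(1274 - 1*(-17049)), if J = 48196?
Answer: 1040052783/883095308 ≈ 1.1777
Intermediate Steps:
4013/J + 20054/(1274 - 1*(-17049)) = 4013/48196 + 20054/(1274 - 1*(-17049)) = 4013*(1/48196) + 20054/(1274 + 17049) = 4013/48196 + 20054/18323 = 1040052783/883095308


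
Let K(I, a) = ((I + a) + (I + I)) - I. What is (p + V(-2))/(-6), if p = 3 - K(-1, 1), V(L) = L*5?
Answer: 1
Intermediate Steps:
V(L) = 5*L
K(I, a) = a + 2*I (K(I, a) = ((I + a) + 2*I) - I = (a + 3*I) - I = a + 2*I)
p = 4 (p = 3 - (1 + 2*(-1)) = 3 - (1 - 2) = 3 - 1*(-1) = 3 + 1 = 4)
(p + V(-2))/(-6) = (4 + 5*(-2))/(-6) = -(4 - 10)/6 = -1/6*(-6) = 1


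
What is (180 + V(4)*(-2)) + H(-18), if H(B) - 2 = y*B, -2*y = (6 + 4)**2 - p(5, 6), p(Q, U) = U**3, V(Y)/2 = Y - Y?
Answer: -862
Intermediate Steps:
V(Y) = 0 (V(Y) = 2*(Y - Y) = 2*0 = 0)
y = 58 (y = -((6 + 4)**2 - 1*6**3)/2 = -(10**2 - 1*216)/2 = -(100 - 216)/2 = -1/2*(-116) = 58)
H(B) = 2 + 58*B
(180 + V(4)*(-2)) + H(-18) = (180 + 0*(-2)) + (2 + 58*(-18)) = (180 + 0) + (2 - 1044) = 180 - 1042 = -862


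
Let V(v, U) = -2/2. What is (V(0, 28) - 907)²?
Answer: 824464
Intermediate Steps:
V(v, U) = -1 (V(v, U) = -2*½ = -1)
(V(0, 28) - 907)² = (-1 - 907)² = (-908)² = 824464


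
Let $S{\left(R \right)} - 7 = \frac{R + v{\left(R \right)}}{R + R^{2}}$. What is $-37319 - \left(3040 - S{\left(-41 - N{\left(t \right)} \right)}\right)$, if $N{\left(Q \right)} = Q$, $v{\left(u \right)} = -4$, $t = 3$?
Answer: $- \frac{19086508}{473} \approx -40352.0$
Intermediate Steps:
$S{\left(R \right)} = 7 + \frac{-4 + R}{R + R^{2}}$ ($S{\left(R \right)} = 7 + \frac{R - 4}{R + R^{2}} = 7 + \frac{-4 + R}{R + R^{2}}$)
$-37319 - \left(3040 - S{\left(-41 - N{\left(t \right)} \right)}\right) = -37319 - \left(3040 - \frac{-4 + 7 \left(-41 - 3\right)^{2} + 8 \left(-41 - 3\right)}{\left(-41 - 3\right) \left(1 - 44\right)}\right) = -37319 - \left(3040 - \frac{-4 + 7 \left(-44\right)^{2} + 8 \left(-44\right)}{\left(-44\right) \left(1 - 44\right)}\right) = -37319 - \left(3040 - - \frac{-4 + 7 \cdot 1936 - 352}{44 \left(-43\right)}\right) = -37319 - \left(3040 - \left(- \frac{1}{44}\right) \left(- \frac{1}{43}\right) \left(-4 + 13552 - 352\right)\right) = -37319 - \left(3040 - \left(- \frac{1}{44}\right) \left(- \frac{1}{43}\right) 13196\right) = -37319 - \left(3040 - \frac{3299}{473}\right) = -37319 - \frac{1434621}{473} = - \frac{19086508}{473}$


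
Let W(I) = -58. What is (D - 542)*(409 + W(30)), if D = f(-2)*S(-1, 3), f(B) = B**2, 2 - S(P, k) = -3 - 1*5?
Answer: -176202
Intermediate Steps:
S(P, k) = 10 (S(P, k) = 2 - (-3 - 1*5) = 2 - (-3 - 5) = 2 - 1*(-8) = 2 + 8 = 10)
D = 40 (D = (-2)**2*10 = 4*10 = 40)
(D - 542)*(409 + W(30)) = (40 - 542)*(409 - 58) = -502*351 = -176202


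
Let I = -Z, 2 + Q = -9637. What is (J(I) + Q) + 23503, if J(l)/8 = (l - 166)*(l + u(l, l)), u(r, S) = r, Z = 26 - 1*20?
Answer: 30376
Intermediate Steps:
Q = -9639 (Q = -2 - 9637 = -9639)
Z = 6 (Z = 26 - 20 = 6)
I = -6 (I = -1*6 = -6)
J(l) = 16*l*(-166 + l) (J(l) = 8*((l - 166)*(l + l)) = 8*((-166 + l)*(2*l)) = 8*(2*l*(-166 + l)) = 16*l*(-166 + l))
(J(I) + Q) + 23503 = (16*(-6)*(-166 - 6) - 9639) + 23503 = (16*(-6)*(-172) - 9639) + 23503 = (16512 - 9639) + 23503 = 6873 + 23503 = 30376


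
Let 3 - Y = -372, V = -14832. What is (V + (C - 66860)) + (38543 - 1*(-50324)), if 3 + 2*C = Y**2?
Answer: 77486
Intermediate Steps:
Y = 375 (Y = 3 - 1*(-372) = 3 + 372 = 375)
C = 70311 (C = -3/2 + (1/2)*375**2 = -3/2 + (1/2)*140625 = -3/2 + 140625/2 = 70311)
(V + (C - 66860)) + (38543 - 1*(-50324)) = (-14832 + (70311 - 66860)) + (38543 - 1*(-50324)) = (-14832 + 3451) + (38543 + 50324) = -11381 + 88867 = 77486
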